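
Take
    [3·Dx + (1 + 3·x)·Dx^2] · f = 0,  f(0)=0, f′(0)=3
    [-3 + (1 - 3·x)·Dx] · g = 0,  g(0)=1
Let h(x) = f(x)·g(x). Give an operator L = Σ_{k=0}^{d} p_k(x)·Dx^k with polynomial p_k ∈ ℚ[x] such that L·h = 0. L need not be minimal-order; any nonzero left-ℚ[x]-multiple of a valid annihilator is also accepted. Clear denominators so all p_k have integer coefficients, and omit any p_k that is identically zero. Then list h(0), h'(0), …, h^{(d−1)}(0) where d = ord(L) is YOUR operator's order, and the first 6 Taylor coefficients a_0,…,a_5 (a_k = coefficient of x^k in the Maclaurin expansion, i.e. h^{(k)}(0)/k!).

f: a_k = 0, 3, -9/2, 9, -81/4, 243/5, …
g: a_k = 1, 3, 9, 27, 81, 243, …
L₀ := L_f ⊗_s L_g (sym. prod.), ord ≤ 2.
L = 9 + (3 + 27·x)·Dx + (-1 + 9·x^2)·Dx^2  (order 2).
h: a_k = 0, 3, 9/2, 45/2, 189/4, 3807/20, …
ICs: h(0) = 0, h′(0) = 3.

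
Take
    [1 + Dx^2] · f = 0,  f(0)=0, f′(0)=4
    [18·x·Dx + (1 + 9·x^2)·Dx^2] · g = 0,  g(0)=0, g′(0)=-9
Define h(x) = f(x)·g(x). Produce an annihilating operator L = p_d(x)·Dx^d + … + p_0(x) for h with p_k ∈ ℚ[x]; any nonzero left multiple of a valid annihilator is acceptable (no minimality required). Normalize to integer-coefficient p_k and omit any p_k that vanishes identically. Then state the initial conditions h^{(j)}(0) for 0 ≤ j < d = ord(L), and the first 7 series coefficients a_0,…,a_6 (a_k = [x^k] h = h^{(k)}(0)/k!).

L = (370 + 9594·x^2 + 4131·x^4 + 2916·x^6 + 6561·x^8) + (684·x + 6804·x^3 + 8748·x^5 + 26244·x^7)·Dx + (380 + 9792·x^2 + 5346·x^4 + 5832·x^6 + 13122·x^8)·Dx^2 + (684·x + 6804·x^3 + 8748·x^5 + 26244·x^7)·Dx^3 + (10 + 198·x^2 + 1215·x^4 + 2916·x^6 + 6561·x^8)·Dx^4  (order 4).
h: a_k = 0, 0, -36, 0, 114, 0, -1203/2, …
ICs: h(0) = 0, h′(0) = 0, h′′(0) = -72, h′′′(0) = 0.

f: a_k = 0, 4, 0, -2/3, 0, 1/30, 0, …
g: a_k = 0, -9, 0, 27, 0, -729/5, 0, …
Sym-product of L_f,L_g gives L₀ (≤ ord 4).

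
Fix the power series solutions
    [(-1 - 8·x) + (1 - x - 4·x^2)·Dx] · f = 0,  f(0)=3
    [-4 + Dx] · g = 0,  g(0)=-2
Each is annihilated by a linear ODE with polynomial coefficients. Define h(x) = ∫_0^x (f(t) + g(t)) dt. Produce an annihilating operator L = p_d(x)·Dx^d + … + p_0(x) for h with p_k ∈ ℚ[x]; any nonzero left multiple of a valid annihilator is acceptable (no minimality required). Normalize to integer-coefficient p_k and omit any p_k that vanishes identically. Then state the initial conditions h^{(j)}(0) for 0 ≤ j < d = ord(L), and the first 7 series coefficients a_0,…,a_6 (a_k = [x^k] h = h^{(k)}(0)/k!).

f: a_k = 3, 3, 15, 27, 87, 195, 543, …
g: a_k = -2, -8, -16, -64/3, -64/3, -256/15, -512/45, …
L₀ := lclm(L_f,L_g); ord L₀ ≤ 1+1.
h=∫₀ˣh₀: take L = L₀·Dx.
L = (-24 + 16·x - 576·x^2 - 512·x^3)·Dx + (-6 + 56·x + 208·x^2 - 128·x^3 - 256·x^4)·Dx^2 + (3 - 15·x - 16·x^2 + 64·x^3 + 64·x^4)·Dx^3  (order 3).
h: a_k = 0, 1, -5/2, -1/3, 17/12, 197/15, 2669/90, …
ICs: h(0) = 0, h′(0) = 1, h′′(0) = -5.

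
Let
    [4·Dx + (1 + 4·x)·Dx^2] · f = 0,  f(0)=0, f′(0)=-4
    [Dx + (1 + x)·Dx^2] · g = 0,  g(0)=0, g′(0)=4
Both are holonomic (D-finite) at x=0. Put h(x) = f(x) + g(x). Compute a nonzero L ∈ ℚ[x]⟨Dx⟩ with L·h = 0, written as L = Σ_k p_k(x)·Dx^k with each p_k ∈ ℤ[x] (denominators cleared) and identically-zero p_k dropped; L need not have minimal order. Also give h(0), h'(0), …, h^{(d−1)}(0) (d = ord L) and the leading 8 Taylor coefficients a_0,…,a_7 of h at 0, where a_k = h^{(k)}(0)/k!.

f: a_k = 0, -4, 8, -64/3, 64, -1024/5, 2048/3, -16384/7, …
g: a_k = 0, 4, -2, 4/3, -1, 4/5, -2/3, 4/7, …
L₀ := lclm(L_f,L_g); ord L₀ ≤ 2+2.
L = 8·Dx + (10 + 16·x)·Dx^2 + (1 + 5·x + 4·x^2)·Dx^3  (order 3).
h: a_k = 0, 0, 6, -20, 63, -204, 682, -2340, …
ICs: h(0) = 0, h′(0) = 0, h′′(0) = 12.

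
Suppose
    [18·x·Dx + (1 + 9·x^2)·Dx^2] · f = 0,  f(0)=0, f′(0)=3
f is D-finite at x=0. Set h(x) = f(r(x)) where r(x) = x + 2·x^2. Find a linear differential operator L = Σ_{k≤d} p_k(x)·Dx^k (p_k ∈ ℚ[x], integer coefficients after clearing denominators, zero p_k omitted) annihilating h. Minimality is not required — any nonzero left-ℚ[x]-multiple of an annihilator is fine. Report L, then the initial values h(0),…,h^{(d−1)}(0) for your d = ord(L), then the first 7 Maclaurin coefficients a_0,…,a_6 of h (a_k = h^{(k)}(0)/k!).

L = (-4 + 18·x + 144·x^2 + 432·x^3 + 432·x^4)·Dx + (1 + 4·x + 9·x^2 + 72·x^3 + 180·x^4 + 144·x^5)·Dx^2  (order 2).
h: a_k = 0, 3, 6, -9, -54, -297/5, 414, …
ICs: h(0) = 0, h′(0) = 3.

f: a_k = 0, 3, 0, -9, 0, 243/5, 0, …
Substitute x→r, Dx→(1/r')Dx; clear ⇒ L₀.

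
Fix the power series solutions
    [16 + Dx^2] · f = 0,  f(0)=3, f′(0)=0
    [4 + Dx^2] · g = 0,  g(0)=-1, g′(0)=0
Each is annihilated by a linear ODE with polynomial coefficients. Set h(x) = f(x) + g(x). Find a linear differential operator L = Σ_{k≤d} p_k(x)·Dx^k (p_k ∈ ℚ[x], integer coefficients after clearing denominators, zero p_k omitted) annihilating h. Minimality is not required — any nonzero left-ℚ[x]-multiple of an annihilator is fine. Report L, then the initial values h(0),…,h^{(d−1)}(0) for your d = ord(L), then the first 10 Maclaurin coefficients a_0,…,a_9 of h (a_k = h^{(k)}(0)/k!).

L = 64 + 20·Dx^2 + Dx^4  (order 4).
h: a_k = 2, 0, -22, 0, 94/3, 0, -764/45, 0, 1534/315, 0, …
ICs: h(0) = 2, h′(0) = 0, h′′(0) = -44, h′′′(0) = 0.

f: a_k = 3, 0, -24, 0, 32, 0, -256/15, 0, 512/105, 0, …
g: a_k = -1, 0, 2, 0, -2/3, 0, 4/45, 0, -2/315, 0, …
Weyl lclm of L_f,L_g ⇒ L₀ (ord ≤ 4).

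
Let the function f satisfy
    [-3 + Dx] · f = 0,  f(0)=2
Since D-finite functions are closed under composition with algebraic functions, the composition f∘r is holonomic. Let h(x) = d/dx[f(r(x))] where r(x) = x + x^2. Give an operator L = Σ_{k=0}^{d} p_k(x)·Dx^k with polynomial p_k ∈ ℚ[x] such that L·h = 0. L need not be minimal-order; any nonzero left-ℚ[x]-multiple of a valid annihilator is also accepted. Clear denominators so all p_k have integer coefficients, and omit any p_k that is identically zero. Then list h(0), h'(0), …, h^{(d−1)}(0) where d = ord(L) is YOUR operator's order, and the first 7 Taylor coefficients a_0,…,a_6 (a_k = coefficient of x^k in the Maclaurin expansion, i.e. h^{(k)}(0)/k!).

f: a_k = 2, 6, 9, 9, 27/4, 81/20, 81/40, …
f∘r: x↦r, Dx↦Dx/r' in L_f ⇒ L₀.
Derive L from L₀ (diff closure).
L = (5 + 12·x + 12·x^2) + (-1 - 2·x)·Dx  (order 1).
h: a_k = 6, 30, 81, 171, 1161/4, 8613/20, 4509/8, …
ICs: h(0) = 6.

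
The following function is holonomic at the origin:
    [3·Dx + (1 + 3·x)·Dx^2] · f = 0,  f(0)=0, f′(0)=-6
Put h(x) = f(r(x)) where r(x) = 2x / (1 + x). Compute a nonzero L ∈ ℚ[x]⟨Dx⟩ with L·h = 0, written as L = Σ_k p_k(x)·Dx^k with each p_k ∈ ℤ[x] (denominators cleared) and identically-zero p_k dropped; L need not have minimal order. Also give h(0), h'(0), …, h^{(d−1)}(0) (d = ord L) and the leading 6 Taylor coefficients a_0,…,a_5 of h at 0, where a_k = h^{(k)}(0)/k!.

f: a_k = 0, -6, 9, -18, 81/2, -486/5, …
L₀ from L_f via x↦r, Dx↦r'^{-1}Dx.
L = (8 + 14·x)·Dx + (1 + 8·x + 7·x^2)·Dx^2  (order 2).
h: a_k = 0, -12, 48, -228, 1200, -33612/5, …
ICs: h(0) = 0, h′(0) = -12.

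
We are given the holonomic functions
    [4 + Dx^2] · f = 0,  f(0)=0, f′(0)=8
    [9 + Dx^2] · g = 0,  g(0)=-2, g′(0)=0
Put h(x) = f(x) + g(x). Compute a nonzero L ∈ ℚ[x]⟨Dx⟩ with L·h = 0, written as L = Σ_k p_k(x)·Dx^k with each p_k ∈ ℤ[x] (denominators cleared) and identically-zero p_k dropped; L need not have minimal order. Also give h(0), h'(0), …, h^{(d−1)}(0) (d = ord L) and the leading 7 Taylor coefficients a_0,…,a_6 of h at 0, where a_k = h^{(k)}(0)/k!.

f: a_k = 0, 8, 0, -16/3, 0, 16/15, 0, …
g: a_k = -2, 0, 9, 0, -27/4, 0, 81/40, …
Sum ⇒ L₀ = lclm(L_f,L_g) in ℚ(x)⟨Dx⟩.
L = 36 + 13·Dx^2 + Dx^4  (order 4).
h: a_k = -2, 8, 9, -16/3, -27/4, 16/15, 81/40, …
ICs: h(0) = -2, h′(0) = 8, h′′(0) = 18, h′′′(0) = -32.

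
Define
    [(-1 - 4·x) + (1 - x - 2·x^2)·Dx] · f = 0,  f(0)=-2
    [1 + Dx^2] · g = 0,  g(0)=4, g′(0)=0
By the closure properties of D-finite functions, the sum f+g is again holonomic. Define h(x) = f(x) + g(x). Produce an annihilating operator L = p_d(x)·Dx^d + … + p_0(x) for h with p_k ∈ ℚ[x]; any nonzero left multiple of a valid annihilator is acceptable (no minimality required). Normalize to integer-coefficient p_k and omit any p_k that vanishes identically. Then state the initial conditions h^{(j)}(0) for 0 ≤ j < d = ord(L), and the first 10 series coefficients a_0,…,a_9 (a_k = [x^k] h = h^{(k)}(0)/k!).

L = (31 + 146·x + 133·x^2 + 184·x^3 + 20·x^4 + 16·x^5) + (-7 - 3·x + 3·x^2 + 37·x^3 + 42·x^4 + 12·x^5 + 8·x^6)·Dx + (31 + 146·x + 133·x^2 + 184·x^3 + 20·x^4 + 16·x^5)·Dx^2 + (-7 - 3·x + 3·x^2 + 37·x^3 + 42·x^4 + 12·x^5 + 8·x^6)·Dx^3  (order 3).
h: a_k = 2, -2, -8, -10, -131/6, -42, -15481/180, -170, -3447359/10080, -682, …
ICs: h(0) = 2, h′(0) = -2, h′′(0) = -16.

f: a_k = -2, -2, -6, -10, -22, -42, -86, -170, -342, -682, …
g: a_k = 4, 0, -2, 0, 1/6, 0, -1/180, 0, 1/10080, 0, …
Sum ⇒ L₀ = lclm(L_f,L_g) in ℚ(x)⟨Dx⟩.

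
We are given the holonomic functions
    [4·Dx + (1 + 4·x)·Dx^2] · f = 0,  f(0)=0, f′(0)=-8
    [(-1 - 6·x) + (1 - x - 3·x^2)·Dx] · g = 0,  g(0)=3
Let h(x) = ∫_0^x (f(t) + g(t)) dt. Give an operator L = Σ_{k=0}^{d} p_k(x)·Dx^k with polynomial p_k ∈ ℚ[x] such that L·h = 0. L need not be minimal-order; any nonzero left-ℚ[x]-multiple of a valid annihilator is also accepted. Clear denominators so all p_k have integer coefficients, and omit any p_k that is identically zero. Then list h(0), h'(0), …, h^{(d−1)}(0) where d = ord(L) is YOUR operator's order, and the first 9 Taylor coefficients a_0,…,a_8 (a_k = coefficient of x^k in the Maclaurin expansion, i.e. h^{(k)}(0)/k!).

L = (-212 - 1072·x - 3144·x^2 - 2160·x^3 - 2592·x^4)·Dx^2 + (-5 - 248·x - 1922·x^2 - 4308·x^3 - 4464·x^4 - 4320·x^5)·Dx^3 + (6 + 53·x + 108·x^2 - 110·x^3 - 519·x^4 - 1044·x^5 - 864·x^6)·Dx^4  (order 4).
h: a_k = 0, 3, -5/2, 28/3, -65/12, 37, -724/15, 4969/21, -28211/56, …
ICs: h(0) = 0, h′(0) = 3, h′′(0) = -5, h′′′(0) = 56.

f: a_k = 0, -8, 16, -128/3, 128, -2048/5, 4096/3, -32768/7, 16384, …
g: a_k = 3, 3, 12, 21, 57, 120, 291, 651, 1524, …
Weyl lclm of L_f,L_g ⇒ L₀ (ord ≤ 3).
Integrate: L := L₀·Dx.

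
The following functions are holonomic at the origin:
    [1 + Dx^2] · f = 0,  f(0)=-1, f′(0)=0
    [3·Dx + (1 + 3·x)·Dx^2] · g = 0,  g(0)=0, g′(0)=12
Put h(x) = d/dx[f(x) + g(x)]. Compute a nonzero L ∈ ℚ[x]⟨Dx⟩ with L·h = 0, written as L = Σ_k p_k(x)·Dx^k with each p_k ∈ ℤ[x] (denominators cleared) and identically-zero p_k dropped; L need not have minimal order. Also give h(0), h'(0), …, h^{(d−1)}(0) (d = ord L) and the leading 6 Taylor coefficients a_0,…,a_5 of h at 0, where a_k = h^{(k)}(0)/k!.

L = (165 + 18·x + 27·x^2) + (19 + 63·x + 27·x^2 + 27·x^3)·Dx + (165 + 18·x + 27·x^2)·Dx^2 + (19 + 63·x + 27·x^2 + 27·x^3)·Dx^3  (order 3).
h: a_k = 12, -35, 108, -1945/6, 972, -349919/120, …
ICs: h(0) = 12, h′(0) = -35, h′′(0) = 216.

f: a_k = -1, 0, 1/2, 0, -1/24, 0, …
g: a_k = 0, 12, -18, 36, -81, 972/5, …
h₀=f+g: left-lcm gives L₀, ord ≤ 4.
h₀' ⇒ L via d/dx closure of L₀.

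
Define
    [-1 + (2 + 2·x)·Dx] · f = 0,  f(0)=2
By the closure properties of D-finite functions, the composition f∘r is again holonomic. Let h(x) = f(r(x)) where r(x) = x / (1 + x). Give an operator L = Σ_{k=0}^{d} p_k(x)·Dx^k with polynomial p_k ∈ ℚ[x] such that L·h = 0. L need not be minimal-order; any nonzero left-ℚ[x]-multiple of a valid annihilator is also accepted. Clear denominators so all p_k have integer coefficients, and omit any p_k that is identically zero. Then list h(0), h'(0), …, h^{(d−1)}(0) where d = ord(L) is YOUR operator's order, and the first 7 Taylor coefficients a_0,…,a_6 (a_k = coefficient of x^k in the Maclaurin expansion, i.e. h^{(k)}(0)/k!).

f: a_k = 2, 1, -1/4, 1/8, -5/64, 7/128, -21/512, …
h₀=f(r): pull back L_f along r ⇒ L₀.
L = -1 + (2 + 6·x + 4·x^2)·Dx  (order 1).
h: a_k = 2, 1, -5/4, 13/8, -141/64, 399/128, -2353/512, …
ICs: h(0) = 2.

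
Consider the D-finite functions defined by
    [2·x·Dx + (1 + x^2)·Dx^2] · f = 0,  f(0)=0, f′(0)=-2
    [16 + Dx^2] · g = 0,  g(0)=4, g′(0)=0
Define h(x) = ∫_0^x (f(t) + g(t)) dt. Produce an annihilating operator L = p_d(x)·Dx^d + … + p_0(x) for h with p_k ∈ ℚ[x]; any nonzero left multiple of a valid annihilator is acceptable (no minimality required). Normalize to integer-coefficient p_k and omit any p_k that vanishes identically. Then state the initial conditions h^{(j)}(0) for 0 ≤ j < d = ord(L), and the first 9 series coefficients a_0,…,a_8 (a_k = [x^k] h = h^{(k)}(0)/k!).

L = (64·x + 704·x^3 + 256·x^5)·Dx^2 + (112 + 416·x^2 + 432·x^4 + 128·x^6)·Dx^3 + (4·x + 44·x^3 + 16·x^5)·Dx^4 + (7 + 26·x^2 + 27·x^4 + 8·x^6)·Dx^5  (order 5).
h: a_k = 0, 4, -1, -32/3, 1/6, 128/15, -1/15, -1024/315, 1/28, …
ICs: h(0) = 0, h′(0) = 4, h′′(0) = -2, h′′′(0) = -64, h′′′′(0) = 4.

f: a_k = 0, -2, 0, 2/3, 0, -2/5, 0, 2/7, 0, …
g: a_k = 4, 0, -32, 0, 128/3, 0, -1024/45, 0, 2048/315, …
f+g: L₀ = lclm(L_f,L_g), ord ≤ 2+2.
h=∫₀ˣh₀: take L = L₀·Dx.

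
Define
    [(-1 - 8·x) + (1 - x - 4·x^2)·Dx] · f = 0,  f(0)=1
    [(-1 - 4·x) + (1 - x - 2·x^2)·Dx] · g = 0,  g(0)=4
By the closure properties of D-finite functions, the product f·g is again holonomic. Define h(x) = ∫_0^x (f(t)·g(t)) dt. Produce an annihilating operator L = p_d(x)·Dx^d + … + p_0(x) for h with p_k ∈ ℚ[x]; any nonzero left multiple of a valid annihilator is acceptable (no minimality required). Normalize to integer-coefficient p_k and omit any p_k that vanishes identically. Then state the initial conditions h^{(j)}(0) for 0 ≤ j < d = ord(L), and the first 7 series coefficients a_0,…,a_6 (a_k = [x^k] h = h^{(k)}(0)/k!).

f: a_k = 1, 1, 5, 9, 29, 65, 181, …
g: a_k = 4, 4, 12, 20, 44, 84, 172, …
L₀ := L_f ⊗_s L_g (sym. prod.), ord ≤ 1.
h=∫₀ˣh₀: take L = L₀·Dx.
L = (-2 - 10·x + 18·x^2 + 32·x^3)·Dx + (1 - 2·x - 5·x^2 + 6·x^3 + 8·x^4)·Dx^2  (order 2).
h: a_k = 0, 4, 4, 12, 22, 276/5, 356/3, …
ICs: h(0) = 0, h′(0) = 4.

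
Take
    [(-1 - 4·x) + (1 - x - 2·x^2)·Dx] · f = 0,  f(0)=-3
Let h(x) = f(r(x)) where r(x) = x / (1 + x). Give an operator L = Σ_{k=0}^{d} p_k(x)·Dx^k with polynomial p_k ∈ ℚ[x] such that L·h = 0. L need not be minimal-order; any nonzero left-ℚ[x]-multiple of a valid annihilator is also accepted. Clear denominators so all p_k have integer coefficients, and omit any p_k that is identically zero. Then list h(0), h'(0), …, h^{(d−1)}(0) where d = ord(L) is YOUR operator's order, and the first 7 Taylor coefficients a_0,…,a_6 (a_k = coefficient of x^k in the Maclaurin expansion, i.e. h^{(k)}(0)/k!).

L = (1 + 5·x) + (-1 - 2·x + x^2 + 2·x^3)·Dx  (order 1).
h: a_k = -3, -3, -6, 0, -12, 12, -36, …
ICs: h(0) = -3.

f: a_k = -3, -3, -9, -15, -33, -63, -129, …
Substitute x→r, Dx→(1/r')Dx; clear ⇒ L₀.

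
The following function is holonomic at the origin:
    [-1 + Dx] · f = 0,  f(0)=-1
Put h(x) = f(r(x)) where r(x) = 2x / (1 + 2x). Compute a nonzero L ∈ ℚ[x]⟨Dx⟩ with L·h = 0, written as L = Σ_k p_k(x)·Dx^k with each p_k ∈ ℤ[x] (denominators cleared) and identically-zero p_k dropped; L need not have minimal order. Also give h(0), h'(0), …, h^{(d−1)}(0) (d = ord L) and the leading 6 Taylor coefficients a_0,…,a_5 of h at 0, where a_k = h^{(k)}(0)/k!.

f: a_k = -1, -1, -1/2, -1/6, -1/24, -1/120, …
Substitute x→r, Dx→(1/r')Dx; clear ⇒ L₀.
L = -2 + (1 + 4·x + 4·x^2)·Dx  (order 1).
h: a_k = -1, -2, 2, -4/3, -2/3, 76/15, …
ICs: h(0) = -1.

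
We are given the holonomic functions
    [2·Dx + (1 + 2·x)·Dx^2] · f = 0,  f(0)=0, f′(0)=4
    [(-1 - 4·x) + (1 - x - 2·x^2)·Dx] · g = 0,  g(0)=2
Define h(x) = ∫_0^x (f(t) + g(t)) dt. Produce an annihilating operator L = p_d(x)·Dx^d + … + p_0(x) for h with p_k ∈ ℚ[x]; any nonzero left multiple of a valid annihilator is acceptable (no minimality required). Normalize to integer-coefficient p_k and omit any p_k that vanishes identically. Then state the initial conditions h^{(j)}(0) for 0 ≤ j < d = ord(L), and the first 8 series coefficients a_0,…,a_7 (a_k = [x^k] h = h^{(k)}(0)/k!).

L = (-54 - 228·x - 432·x^2 - 288·x^3 - 192·x^4)·Dx^2 + (-11 - 124·x - 464·x^2 - 704·x^3 - 592·x^4 - 320·x^5)·Dx^3 + (4 + 19·x + 17·x^2 - 42·x^3 - 116·x^4 - 136·x^5 - 64·x^6)·Dx^4  (order 4).
h: a_k = 0, 2, 3, 2/3, 23/6, 14/5, 137/15, 194/21, …
ICs: h(0) = 0, h′(0) = 2, h′′(0) = 6, h′′′(0) = 4.

f: a_k = 0, 4, -4, 16/3, -8, 64/5, -64/3, 256/7, …
g: a_k = 2, 2, 6, 10, 22, 42, 86, 170, …
h₀=f+g: left-lcm gives L₀, ord ≤ 3.
h=∫₀ˣh₀: take L = L₀·Dx.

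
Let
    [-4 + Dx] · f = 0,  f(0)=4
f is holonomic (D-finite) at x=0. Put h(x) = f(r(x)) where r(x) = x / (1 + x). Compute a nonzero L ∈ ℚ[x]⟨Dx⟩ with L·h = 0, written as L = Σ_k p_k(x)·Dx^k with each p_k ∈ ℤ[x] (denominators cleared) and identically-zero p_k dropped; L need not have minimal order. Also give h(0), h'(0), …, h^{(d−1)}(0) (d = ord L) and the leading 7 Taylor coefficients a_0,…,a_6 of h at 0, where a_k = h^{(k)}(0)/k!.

L = -4 + (1 + 2·x + x^2)·Dx  (order 1).
h: a_k = 4, 16, 16, -16/3, -16/3, 112/15, -176/45, …
ICs: h(0) = 4.

f: a_k = 4, 16, 32, 128/3, 128/3, 512/15, 1024/45, …
f∘r: x↦r, Dx↦Dx/r' in L_f ⇒ L₀.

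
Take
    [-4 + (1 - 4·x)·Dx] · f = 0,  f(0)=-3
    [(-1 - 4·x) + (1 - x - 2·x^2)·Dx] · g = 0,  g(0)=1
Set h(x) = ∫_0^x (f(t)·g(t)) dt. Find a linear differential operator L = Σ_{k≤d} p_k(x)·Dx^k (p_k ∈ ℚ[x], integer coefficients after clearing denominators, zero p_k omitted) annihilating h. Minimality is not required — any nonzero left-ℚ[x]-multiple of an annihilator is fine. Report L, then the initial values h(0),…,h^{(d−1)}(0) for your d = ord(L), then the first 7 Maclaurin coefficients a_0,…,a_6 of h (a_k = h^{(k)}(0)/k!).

L = (-5 + 4·x + 24·x^2)·Dx + (1 - 5·x + 2·x^2 + 8·x^3)·Dx^2  (order 2).
h: a_k = 0, -3, -15/2, -23, -291/4, -1197/5, -1617/2, …
ICs: h(0) = 0, h′(0) = -3.

f: a_k = -3, -12, -48, -192, -768, -3072, -12288, …
g: a_k = 1, 1, 3, 5, 11, 21, 43, …
Sym-product of L_f,L_g gives L₀ (≤ ord 1).
∫: right-multiply L₀ by Dx.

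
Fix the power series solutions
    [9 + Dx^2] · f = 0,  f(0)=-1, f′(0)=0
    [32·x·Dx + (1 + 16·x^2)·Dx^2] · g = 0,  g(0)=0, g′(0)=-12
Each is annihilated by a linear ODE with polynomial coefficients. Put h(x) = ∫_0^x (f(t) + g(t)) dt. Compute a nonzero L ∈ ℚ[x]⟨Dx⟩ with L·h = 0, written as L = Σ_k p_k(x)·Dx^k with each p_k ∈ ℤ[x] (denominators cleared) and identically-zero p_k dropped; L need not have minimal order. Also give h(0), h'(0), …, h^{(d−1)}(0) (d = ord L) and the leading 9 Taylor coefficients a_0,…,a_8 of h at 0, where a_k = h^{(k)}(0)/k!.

f: a_k = -1, 0, 9/2, 0, -27/8, 0, 81/80, 0, -729/4480, …
g: a_k = 0, -12, 0, 64, 0, -3072/5, 0, 49152/7, 0, …
Sum ⇒ L₀ = lclm(L_f,L_g) in ℚ(x)⟨Dx⟩.
h=∫h₀ ⇒ L = L₀·Dx.
L = (-52704·x + 967680·x^3 + 663552·x^5)·Dx^2 + (-207 + 13104·x^2 + 283392·x^4 + 331776·x^6)·Dx^3 + (-5856·x + 107520·x^3 + 73728·x^5)·Dx^4 + (-23 + 1456·x^2 + 31488·x^4 + 36864·x^6)·Dx^5  (order 5).
h: a_k = 0, -1, -6, 3/2, 16, -27/40, -512/5, 81/560, 6144/7, …
ICs: h(0) = 0, h′(0) = -1, h′′(0) = -12, h′′′(0) = 9, h′′′′(0) = 384.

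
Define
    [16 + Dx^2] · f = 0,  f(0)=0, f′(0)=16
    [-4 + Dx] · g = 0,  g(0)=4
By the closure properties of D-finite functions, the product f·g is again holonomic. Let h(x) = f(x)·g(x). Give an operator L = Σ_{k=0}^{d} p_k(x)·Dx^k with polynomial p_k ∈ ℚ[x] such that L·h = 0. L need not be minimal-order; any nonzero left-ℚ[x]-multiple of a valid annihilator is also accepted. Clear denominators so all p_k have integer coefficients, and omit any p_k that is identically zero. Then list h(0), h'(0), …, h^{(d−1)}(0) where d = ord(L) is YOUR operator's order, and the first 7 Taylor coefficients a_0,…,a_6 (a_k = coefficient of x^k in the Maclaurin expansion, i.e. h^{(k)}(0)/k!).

L = 32 - 8·Dx + Dx^2  (order 2).
h: a_k = 0, 64, 256, 1024/3, 0, -8192/15, -32768/45, …
ICs: h(0) = 0, h′(0) = 64.

f: a_k = 0, 16, 0, -128/3, 0, 512/15, 0, …
g: a_k = 4, 16, 32, 128/3, 128/3, 512/15, 1024/45, …
Product ⇒ symmetric product L₀, ord ≤ 2.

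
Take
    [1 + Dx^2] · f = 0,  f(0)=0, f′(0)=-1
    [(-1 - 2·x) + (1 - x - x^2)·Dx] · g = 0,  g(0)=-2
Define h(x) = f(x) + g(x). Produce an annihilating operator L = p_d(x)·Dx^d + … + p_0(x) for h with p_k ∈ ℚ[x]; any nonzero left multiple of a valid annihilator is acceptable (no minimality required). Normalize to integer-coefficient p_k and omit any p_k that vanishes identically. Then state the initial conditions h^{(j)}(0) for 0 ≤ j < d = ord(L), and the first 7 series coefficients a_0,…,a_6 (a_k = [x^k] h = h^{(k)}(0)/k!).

f: a_k = 0, -1, 0, 1/6, 0, -1/120, 0, …
g: a_k = -2, -2, -4, -6, -10, -16, -26, …
Sum ⇒ L₀ = lclm(L_f,L_g) in ℚ(x)⟨Dx⟩.
L = (-19 - 48·x - 31·x^2 - 24·x^3 - 5·x^4 - 2·x^5) + (5 - x - 4·x^2 - 7·x^3 - 6·x^4 - 3·x^5 - x^6)·Dx + (-19 - 48·x - 31·x^2 - 24·x^3 - 5·x^4 - 2·x^5)·Dx^2 + (5 - x - 4·x^2 - 7·x^3 - 6·x^4 - 3·x^5 - x^6)·Dx^3  (order 3).
h: a_k = -2, -3, -4, -35/6, -10, -1921/120, -26, …
ICs: h(0) = -2, h′(0) = -3, h′′(0) = -8.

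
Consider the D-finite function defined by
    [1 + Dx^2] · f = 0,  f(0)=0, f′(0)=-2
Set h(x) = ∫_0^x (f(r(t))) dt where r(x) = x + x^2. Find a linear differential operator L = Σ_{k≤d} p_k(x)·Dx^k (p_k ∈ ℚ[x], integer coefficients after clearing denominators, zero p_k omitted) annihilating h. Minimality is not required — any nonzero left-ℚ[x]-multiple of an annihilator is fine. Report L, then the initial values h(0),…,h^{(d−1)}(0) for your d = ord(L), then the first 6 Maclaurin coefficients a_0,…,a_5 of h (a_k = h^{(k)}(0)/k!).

L = (1 + 6·x + 12·x^2 + 8·x^3)·Dx - 2·Dx^2 + (1 + 2·x)·Dx^3  (order 3).
h: a_k = 0, 0, -1, -2/3, 1/12, 1/5, …
ICs: h(0) = 0, h′(0) = 0, h′′(0) = -2.

f: a_k = 0, -2, 0, 1/3, 0, -1/60, …
h₀=f(r): pull back L_f along r ⇒ L₀.
Integrate: L := L₀·Dx.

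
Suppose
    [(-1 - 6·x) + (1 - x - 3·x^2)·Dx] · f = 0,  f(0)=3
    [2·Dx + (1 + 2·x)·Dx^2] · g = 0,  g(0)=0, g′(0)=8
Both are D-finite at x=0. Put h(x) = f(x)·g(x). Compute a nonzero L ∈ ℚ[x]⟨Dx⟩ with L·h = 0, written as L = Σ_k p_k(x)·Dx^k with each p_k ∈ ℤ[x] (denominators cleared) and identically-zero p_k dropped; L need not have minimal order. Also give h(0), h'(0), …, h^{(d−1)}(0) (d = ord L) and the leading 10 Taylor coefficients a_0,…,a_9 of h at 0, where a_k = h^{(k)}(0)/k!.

L = (8 + 24·x) + (18·x + 30·x^2)·Dx + (-1 - x + 5·x^2 + 6·x^3)·Dx^2  (order 2).
h: a_k = 0, 24, 0, 104, 56, 2224/5, 2424/5, 71352/35, 108816/35, 1040296/105, …
ICs: h(0) = 0, h′(0) = 24.

f: a_k = 3, 3, 12, 21, 57, 120, 291, 651, 1524, 3477, …
g: a_k = 0, 8, -8, 32/3, -16, 128/5, -128/3, 512/7, -128, 2048/9, …
f·g: L₀ = L_f ⊗_s L_g, ord ≤ 1·2.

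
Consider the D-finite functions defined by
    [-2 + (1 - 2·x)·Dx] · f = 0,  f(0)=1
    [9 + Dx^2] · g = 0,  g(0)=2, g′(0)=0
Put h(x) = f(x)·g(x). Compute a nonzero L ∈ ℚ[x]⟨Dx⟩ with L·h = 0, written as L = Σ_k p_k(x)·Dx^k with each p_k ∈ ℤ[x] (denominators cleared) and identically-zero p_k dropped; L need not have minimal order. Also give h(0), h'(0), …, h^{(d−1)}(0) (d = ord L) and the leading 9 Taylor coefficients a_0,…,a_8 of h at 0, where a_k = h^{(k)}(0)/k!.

L = (-9 + 18·x) + 4·Dx + (-1 + 2·x)·Dx^2  (order 2).
h: a_k = 2, 4, -1, -2, 11/4, 11/2, 359/40, 359/20, 16229/448, …
ICs: h(0) = 2, h′(0) = 4.

f: a_k = 1, 2, 4, 8, 16, 32, 64, 128, 256, …
g: a_k = 2, 0, -9, 0, 27/4, 0, -81/40, 0, 729/2240, …
L₀ := L_f ⊗_s L_g (sym. prod.), ord ≤ 2.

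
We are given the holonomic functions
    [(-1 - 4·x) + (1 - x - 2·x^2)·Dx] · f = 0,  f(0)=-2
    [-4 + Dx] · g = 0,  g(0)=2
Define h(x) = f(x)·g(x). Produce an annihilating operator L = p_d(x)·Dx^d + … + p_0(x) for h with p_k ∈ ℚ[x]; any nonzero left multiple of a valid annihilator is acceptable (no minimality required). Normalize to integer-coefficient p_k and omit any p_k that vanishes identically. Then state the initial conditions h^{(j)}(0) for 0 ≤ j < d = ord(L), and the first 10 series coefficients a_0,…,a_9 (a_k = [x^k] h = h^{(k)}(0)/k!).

L = (5 - 8·x^2) + (-1 + x + 2·x^2)·Dx  (order 1).
h: a_k = -4, -20, -60, -428/3, -916/3, -3124/5, -11324/9, -158812/63, -176532/35, -28600364/2835, …
ICs: h(0) = -4.

f: a_k = -2, -2, -6, -10, -22, -42, -86, -170, -342, -682, …
g: a_k = 2, 8, 16, 64/3, 64/3, 256/15, 512/45, 2048/315, 1024/315, 4096/2835, …
L₀ := L_f ⊗_s L_g (sym. prod.), ord ≤ 1.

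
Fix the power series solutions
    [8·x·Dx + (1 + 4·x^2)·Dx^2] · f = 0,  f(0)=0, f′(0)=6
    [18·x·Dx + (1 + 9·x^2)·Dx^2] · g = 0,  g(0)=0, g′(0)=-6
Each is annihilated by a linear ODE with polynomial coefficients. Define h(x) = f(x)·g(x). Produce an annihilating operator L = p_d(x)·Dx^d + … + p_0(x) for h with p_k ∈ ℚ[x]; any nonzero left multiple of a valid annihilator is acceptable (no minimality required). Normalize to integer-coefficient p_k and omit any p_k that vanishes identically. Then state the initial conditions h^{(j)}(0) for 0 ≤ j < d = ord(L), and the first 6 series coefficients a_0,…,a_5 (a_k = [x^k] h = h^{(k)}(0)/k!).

L = (-864·x - 18720·x^3 - 82944·x^5 + 134784·x^7 + 1119744·x^9)·Dx + (-52 - 3036·x^2 - 33696·x^4 - 72576·x^6 + 471744·x^8 + 1679616·x^10)·Dx^2 + (-104·x - 2072·x^3 - 11232·x^5 + 13968·x^7 + 269568·x^9 + 559872·x^11)·Dx^3 + (-1 - 26·x^2 - 205·x^4 + 7380·x^8 + 33696·x^10 + 46656·x^12)·Dx^4  (order 4).
h: a_k = 0, 0, -36, 0, 156, 0, …
ICs: h(0) = 0, h′(0) = 0, h′′(0) = -72, h′′′(0) = 0.

f: a_k = 0, 6, 0, -8, 0, 96/5, …
g: a_k = 0, -6, 0, 18, 0, -486/5, …
f·g: L₀ = L_f ⊗_s L_g, ord ≤ 2·2.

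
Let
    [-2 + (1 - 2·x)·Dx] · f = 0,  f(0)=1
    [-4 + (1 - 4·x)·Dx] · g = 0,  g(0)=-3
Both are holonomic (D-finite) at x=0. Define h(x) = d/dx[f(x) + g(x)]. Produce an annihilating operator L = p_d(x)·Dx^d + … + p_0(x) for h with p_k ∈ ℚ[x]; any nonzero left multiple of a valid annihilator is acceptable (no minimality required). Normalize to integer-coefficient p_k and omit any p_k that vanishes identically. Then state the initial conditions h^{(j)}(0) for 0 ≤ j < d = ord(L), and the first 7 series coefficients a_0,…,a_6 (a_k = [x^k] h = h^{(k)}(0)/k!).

L = 48 + (-18 + 48·x)·Dx + (1 - 6·x + 8·x^2)·Dx^2  (order 2).
h: a_k = -10, -88, -552, -3008, -15200, -73344, -343168, …
ICs: h(0) = -10, h′(0) = -88.

f: a_k = 1, 2, 4, 8, 16, 32, 64, …
g: a_k = -3, -12, -48, -192, -768, -3072, -12288, …
h₀=f+g: left-lcm gives L₀, ord ≤ 2.
Differentiate: ansatz ord ≤ ord L₀ ⇒ L.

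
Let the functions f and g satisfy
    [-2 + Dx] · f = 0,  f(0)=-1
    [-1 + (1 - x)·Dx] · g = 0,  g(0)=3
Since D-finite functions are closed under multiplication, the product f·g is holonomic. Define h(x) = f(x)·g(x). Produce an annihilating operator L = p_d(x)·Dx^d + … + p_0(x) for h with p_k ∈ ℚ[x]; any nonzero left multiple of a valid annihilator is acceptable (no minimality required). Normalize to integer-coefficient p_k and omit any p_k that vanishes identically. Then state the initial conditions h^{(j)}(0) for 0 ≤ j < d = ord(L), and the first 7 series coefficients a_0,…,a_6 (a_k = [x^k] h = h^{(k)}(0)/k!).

f: a_k = -1, -2, -2, -4/3, -2/3, -4/15, -4/45, …
g: a_k = 3, 3, 3, 3, 3, 3, 3, …
f·g: L₀ = L_f ⊗_s L_g, ord ≤ 1·1.
L = (3 - 2·x) + (-1 + x)·Dx  (order 1).
h: a_k = -3, -9, -15, -19, -21, -109/5, -331/15, …
ICs: h(0) = -3.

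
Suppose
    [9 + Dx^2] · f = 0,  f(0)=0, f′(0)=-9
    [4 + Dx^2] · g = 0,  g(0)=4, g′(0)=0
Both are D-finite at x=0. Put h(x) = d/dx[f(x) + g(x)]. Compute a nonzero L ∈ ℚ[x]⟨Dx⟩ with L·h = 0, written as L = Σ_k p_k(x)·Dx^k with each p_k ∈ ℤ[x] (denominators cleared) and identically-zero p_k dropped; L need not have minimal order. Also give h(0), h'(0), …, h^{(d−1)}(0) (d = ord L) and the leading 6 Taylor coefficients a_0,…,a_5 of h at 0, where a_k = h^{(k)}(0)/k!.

L = 36 + 13·Dx^2 + Dx^4  (order 4).
h: a_k = -9, -16, 81/2, 32/3, -243/8, -32/15, …
ICs: h(0) = -9, h′(0) = -16, h′′(0) = 81, h′′′(0) = 64.

f: a_k = 0, -9, 0, 27/2, 0, -243/40, …
g: a_k = 4, 0, -8, 0, 8/3, 0, …
f+g: L₀ = lclm(L_f,L_g), ord ≤ 2+2.
Derive L from L₀ (diff closure).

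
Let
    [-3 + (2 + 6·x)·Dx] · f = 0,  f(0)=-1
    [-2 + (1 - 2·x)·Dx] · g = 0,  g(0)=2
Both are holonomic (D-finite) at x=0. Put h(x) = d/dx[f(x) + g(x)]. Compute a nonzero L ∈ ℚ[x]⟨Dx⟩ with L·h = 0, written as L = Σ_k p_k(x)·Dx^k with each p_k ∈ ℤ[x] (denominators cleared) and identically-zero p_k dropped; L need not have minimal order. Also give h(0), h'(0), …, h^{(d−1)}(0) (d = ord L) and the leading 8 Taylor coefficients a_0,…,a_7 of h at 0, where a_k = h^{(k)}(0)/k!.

L = (-252 - 216·x) + (-69 - 684·x - 756·x^2)·Dx + (22 + 58·x - 96·x^2 - 216·x^3)·Dx^2  (order 2).
h: a_k = 5/2, 73/4, 687/16, 4501/32, 73415/256, 439143/512, 3164819/2048, 19591885/4096, …
ICs: h(0) = 5/2, h′(0) = 73/4.

f: a_k = -1, -3/2, 9/8, -27/16, 405/128, -1701/256, 15309/1024, -72171/2048, …
g: a_k = 2, 4, 8, 16, 32, 64, 128, 256, …
Sum ⇒ L₀ = lclm(L_f,L_g) in ℚ(x)⟨Dx⟩.
h=h₀': d/dx-closure on L₀ ⇒ L.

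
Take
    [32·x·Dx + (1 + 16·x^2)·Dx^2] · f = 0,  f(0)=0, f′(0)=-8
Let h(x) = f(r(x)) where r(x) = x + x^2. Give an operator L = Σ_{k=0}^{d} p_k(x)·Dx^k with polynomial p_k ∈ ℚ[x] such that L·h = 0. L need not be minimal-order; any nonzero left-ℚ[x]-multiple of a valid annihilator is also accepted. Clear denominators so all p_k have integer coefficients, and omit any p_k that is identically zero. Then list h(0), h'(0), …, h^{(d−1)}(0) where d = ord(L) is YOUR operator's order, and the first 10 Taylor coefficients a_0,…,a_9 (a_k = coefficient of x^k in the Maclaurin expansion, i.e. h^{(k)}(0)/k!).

f: a_k = 0, -8, 0, 128/3, 0, -2048/5, 0, 32768/7, 0, -524288/9, …
L₀ from L_f via x↦r, Dx↦r'^{-1}Dx.
L = (-2 + 32·x + 128·x^2 + 192·x^3 + 96·x^4)·Dx + (1 + 2·x + 16·x^2 + 64·x^3 + 80·x^4 + 32·x^5)·Dx^2  (order 2).
h: a_k = 0, -8, -8, 128/3, 128, -1408/5, -6016/3, 4096/7, 28672, 342016/9, …
ICs: h(0) = 0, h′(0) = -8.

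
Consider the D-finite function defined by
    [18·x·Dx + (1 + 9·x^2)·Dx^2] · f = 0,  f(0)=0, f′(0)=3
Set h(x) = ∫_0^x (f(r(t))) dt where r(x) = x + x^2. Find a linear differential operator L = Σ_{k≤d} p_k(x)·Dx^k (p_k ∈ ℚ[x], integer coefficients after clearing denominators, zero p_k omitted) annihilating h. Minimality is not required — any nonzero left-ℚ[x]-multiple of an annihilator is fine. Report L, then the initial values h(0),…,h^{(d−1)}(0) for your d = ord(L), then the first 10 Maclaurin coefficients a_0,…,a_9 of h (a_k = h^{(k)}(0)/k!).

L = (-2 + 18·x + 72·x^2 + 108·x^3 + 54·x^4)·Dx^2 + (1 + 2·x + 9·x^2 + 36·x^3 + 45·x^4 + 18·x^5)·Dx^3  (order 3).
h: a_k = 0, 0, 3/2, 1, -9/4, -27/5, 18/5, 234/7, 1215/56, -189, …
ICs: h(0) = 0, h′(0) = 0, h′′(0) = 3.

f: a_k = 0, 3, 0, -9, 0, 243/5, 0, -2187/7, 0, 2187, …
Substitute x→r, Dx→(1/r')Dx; clear ⇒ L₀.
∫: right-multiply L₀ by Dx.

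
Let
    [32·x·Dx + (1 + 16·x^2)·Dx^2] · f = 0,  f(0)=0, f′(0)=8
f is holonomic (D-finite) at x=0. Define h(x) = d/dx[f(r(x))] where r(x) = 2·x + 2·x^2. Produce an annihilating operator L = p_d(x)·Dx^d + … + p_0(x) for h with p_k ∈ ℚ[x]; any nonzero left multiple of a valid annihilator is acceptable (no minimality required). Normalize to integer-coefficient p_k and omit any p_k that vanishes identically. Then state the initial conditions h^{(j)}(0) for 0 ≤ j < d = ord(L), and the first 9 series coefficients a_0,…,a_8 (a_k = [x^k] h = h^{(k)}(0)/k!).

f: a_k = 0, 8, 0, -128/3, 0, 2048/5, 0, -32768/7, 0, …
L₀ from L_f via x↦r, Dx↦r'^{-1}Dx.
h=h₀': d/dx-closure on L₀ ⇒ L.
L = (-2 + 128·x + 512·x^2 + 768·x^3 + 384·x^4) + (1 + 2·x + 64·x^2 + 256·x^3 + 320·x^4 + 128·x^5)·Dx  (order 1).
h: a_k = 16, 32, -1024, -4096, 60416, 391168, -3276800, -32505856, 155779072, …
ICs: h(0) = 16.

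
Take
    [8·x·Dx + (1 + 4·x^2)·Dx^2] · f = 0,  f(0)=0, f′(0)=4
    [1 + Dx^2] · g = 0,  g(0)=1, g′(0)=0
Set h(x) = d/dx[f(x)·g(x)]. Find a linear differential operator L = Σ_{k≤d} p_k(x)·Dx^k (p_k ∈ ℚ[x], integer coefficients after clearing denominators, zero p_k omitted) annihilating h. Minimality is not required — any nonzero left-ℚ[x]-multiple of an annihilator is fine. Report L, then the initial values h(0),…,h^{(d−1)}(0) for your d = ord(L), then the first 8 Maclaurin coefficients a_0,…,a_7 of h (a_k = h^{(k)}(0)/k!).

f: a_k = 0, 4, 0, -16/3, 0, 64/5, 0, -256/7, …
g: a_k = 1, 0, -1/2, 0, 1/24, 0, -1/720, 0, …
f·g: L₀ = L_f ⊗_s L_g, ord ≤ 2·2.
h₀' ⇒ L via d/dx closure of L₀.
L = (3893 + 34584·x^2 + 286832·x^4 + 57600·x^6 + 768·x^8 - 10240·x^10 + 4096·x^12) + (2192·x + 44864·x^3 + 156160·x^5 + 51200·x^7 + 20480·x^9 + 16384·x^11)·Dx + (3978 + 36208·x^2 + 296160·x^4 + 76288·x^6 + 9728·x^8 - 4096·x^10 + 8192·x^12)·Dx^2 + (2192·x + 44864·x^3 + 156160·x^5 + 51200·x^7 + 20480·x^9 + 16384·x^11)·Dx^3 + (85 + 1624·x^2 + 9328·x^4 + 18688·x^6 + 8960·x^8 + 6144·x^10 + 4096·x^12)·Dx^4  (order 4).
h: a_k = 4, 0, -22, 0, 469/6, 0, -54431/180, 0, …
ICs: h(0) = 4, h′(0) = 0, h′′(0) = -44, h′′′(0) = 0.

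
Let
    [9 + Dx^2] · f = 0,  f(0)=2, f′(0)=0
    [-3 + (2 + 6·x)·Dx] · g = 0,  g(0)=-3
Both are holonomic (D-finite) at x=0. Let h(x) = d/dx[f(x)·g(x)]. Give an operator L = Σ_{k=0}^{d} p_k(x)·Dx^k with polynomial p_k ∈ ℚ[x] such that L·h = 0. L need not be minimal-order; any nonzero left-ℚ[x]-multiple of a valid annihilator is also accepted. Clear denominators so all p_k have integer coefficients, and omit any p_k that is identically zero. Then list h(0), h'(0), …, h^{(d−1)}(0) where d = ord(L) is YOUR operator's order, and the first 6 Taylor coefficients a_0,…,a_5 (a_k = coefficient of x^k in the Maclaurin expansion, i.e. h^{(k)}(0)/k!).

L = (477 + 3888·x + 11016·x^2 + 15552·x^3 + 11664·x^4) + (-12 - 324·x - 1296·x^2 - 1296·x^3)·Dx + (28 + 264·x + 972·x^2 + 1728·x^3 + 1296·x^4)·Dx^2  (order 2).
h: a_k = -9, 135/2, 729/8, -2025/16, -15795/128, 254421/1280, …
ICs: h(0) = -9, h′(0) = 135/2.

f: a_k = 2, 0, -9, 0, 27/4, 0, …
g: a_k = -3, -9/2, 27/8, -81/16, 1215/128, -5103/256, …
L₀ := L_f ⊗_s L_g (sym. prod.), ord ≤ 2.
Differentiate: ansatz ord ≤ ord L₀ ⇒ L.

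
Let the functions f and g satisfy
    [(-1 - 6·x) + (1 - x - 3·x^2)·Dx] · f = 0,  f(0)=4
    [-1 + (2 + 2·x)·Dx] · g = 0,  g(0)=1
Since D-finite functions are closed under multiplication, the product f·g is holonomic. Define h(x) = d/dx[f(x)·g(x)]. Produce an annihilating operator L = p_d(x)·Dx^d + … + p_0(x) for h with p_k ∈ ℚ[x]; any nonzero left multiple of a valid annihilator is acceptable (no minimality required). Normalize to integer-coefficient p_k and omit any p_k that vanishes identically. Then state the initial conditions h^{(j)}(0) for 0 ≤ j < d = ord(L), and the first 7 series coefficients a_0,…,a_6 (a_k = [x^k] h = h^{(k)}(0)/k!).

L = (35 + 162·x + 381·x^2 + 390·x^3 + 135·x^4) + (-6 - 26·x + 6·x^2 + 122·x^3 + 150·x^4 + 54·x^5)·Dx  (order 1).
h: a_k = 6, 35, 429/4, 2819/8, 62545/64, 353013/128, 3749137/512, …
ICs: h(0) = 6.

f: a_k = 4, 4, 16, 28, 76, 160, 388, …
g: a_k = 1, 1/2, -1/8, 1/16, -5/128, 7/256, -21/1024, …
f·g: L₀ = L_f ⊗_s L_g, ord ≤ 1·1.
Derive L from L₀ (diff closure).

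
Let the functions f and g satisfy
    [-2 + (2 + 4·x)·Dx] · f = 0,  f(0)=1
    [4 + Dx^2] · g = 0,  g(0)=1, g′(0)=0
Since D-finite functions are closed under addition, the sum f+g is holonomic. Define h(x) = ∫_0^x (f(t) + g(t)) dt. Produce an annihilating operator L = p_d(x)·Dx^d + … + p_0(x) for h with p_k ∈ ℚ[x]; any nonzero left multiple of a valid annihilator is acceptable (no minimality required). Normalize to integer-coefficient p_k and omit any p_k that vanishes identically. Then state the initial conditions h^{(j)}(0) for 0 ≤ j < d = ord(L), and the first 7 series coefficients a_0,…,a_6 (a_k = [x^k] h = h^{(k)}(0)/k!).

f: a_k = 1, 1, -1/2, 1/2, -5/8, 7/8, -21/16, …
g: a_k = 1, 0, -2, 0, 2/3, 0, -4/45, …
f+g: L₀ = lclm(L_f,L_g), ord ≤ 1+2.
Integrate: L := L₀·Dx.
L = (-28 - 64·x - 64·x^2)·Dx + (12 + 88·x + 192·x^2 + 128·x^3)·Dx^2 + (-7 - 16·x - 16·x^2)·Dx^3 + (3 + 22·x + 48·x^2 + 32·x^3)·Dx^4  (order 4).
h: a_k = 0, 2, 1/2, -5/6, 1/8, 1/120, 7/48, …
ICs: h(0) = 0, h′(0) = 2, h′′(0) = 1, h′′′(0) = -5.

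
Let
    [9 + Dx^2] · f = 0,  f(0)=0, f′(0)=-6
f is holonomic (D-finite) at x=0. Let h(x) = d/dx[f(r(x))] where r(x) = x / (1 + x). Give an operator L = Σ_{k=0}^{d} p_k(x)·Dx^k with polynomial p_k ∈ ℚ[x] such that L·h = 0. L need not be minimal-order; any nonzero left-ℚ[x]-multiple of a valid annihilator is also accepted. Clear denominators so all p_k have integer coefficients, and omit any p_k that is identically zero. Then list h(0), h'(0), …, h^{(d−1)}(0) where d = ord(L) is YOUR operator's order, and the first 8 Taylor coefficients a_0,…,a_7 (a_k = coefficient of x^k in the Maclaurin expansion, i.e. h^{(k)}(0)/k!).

f: a_k = 0, -6, 0, 9, 0, -81/20, 0, 243/280, …
L₀ from L_f via x↦r, Dx↦r'^{-1}Dx.
h₀' ⇒ L via d/dx closure of L₀.
L = (15 + 12·x + 6·x^2) + (6 + 18·x + 18·x^2 + 6·x^3)·Dx + (1 + 4·x + 6·x^2 + 4·x^3 + x^4)·Dx^2  (order 2).
h: a_k = -6, 12, 9, -84, 879/4, -765/2, 19353/40, -1893/5, …
ICs: h(0) = -6, h′(0) = 12.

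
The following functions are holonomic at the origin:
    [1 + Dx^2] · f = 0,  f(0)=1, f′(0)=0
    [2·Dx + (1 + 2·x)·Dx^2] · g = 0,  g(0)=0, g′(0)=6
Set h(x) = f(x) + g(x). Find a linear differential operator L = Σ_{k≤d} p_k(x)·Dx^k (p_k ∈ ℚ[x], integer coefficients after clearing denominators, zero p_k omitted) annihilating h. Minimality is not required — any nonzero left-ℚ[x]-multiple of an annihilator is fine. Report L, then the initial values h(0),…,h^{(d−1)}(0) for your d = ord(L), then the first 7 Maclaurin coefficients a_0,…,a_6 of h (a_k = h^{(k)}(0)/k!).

L = (50 + 8·x + 8·x^2)·Dx + (9 + 22·x + 12·x^2 + 8·x^3)·Dx^2 + (50 + 8·x + 8·x^2)·Dx^3 + (9 + 22·x + 12·x^2 + 8·x^3)·Dx^4  (order 4).
h: a_k = 1, 6, -13/2, 8, -287/24, 96/5, -23041/720, …
ICs: h(0) = 1, h′(0) = 6, h′′(0) = -13, h′′′(0) = 48.

f: a_k = 1, 0, -1/2, 0, 1/24, 0, -1/720, …
g: a_k = 0, 6, -6, 8, -12, 96/5, -32, …
Weyl lclm of L_f,L_g ⇒ L₀ (ord ≤ 4).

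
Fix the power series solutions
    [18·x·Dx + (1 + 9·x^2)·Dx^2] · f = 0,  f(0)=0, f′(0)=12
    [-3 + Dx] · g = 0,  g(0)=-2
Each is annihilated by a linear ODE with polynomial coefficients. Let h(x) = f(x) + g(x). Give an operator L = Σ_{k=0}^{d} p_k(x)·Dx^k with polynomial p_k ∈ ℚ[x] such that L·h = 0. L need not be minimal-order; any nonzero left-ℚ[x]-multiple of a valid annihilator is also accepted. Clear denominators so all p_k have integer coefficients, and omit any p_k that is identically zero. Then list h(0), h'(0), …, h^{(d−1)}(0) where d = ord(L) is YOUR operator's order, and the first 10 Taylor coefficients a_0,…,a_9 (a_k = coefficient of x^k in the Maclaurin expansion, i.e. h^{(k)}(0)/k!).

L = (18 - 108·x - 162·x^2)·Dx + (-9 + 27·x + 27·x^2 - 81·x^3)·Dx^2 + (1 + 3·x + 9·x^2 + 27·x^3)·Dx^3  (order 3).
h: a_k = -2, 6, -9, -45, -27/4, 3807/20, -81/40, -350163/280, -729/2240, 19595277/2240, …
ICs: h(0) = -2, h′(0) = 6, h′′(0) = -18.

f: a_k = 0, 12, 0, -36, 0, 972/5, 0, -8748/7, 0, 8748, …
g: a_k = -2, -6, -9, -9, -27/4, -81/20, -81/40, -243/280, -729/2240, -243/2240, …
Weyl lclm of L_f,L_g ⇒ L₀ (ord ≤ 3).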